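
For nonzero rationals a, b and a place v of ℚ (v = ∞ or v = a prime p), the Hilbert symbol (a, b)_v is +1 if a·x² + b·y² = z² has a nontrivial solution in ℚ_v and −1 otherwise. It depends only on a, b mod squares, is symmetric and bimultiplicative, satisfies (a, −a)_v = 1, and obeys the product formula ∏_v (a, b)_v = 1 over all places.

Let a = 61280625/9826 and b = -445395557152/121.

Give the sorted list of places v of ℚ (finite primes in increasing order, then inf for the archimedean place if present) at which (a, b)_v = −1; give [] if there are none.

Mod squares: a ≡ 68034, b ≡ -568106578. Check v ∈ {∞, 2, 3, 5, 7, 11, 13, 17, 23, 29, 41, 47}.
v=5: a=5^4·(≡4), b=5^0·(≡3) mod 5; (4|5)=+1, (3|5)=-1; (−1)^{4·0·2}·(+1)^0·(-1)^4 = +1.
v=∞: 68034 > 0 and -568106578 < 0  ⇒  (a,b)_∞ = +1.
v=29: a=29^1·(≡21), b=29^1·(≡28) mod 29; (21|29)=-1, (28|29)=+1; (−1)^{1·1·14}·(-1)^1·(+1)^1 = -1.
v=23: a=23^1·(≡11), b=23^1·(≡4) mod 23; (11|23)=-1, (4|23)=+1; (−1)^{1·1·11}·(-1)^1·(+1)^1 = +1.
v=13: a=13^0·(≡5), b=13^1·(≡8) mod 13; (5|13)=-1, (8|13)=-1; (−1)^{0·1·6}·(-1)^1·(-1)^0 = -1.
v=47: a=47^0·(≡17), b=47^1·(≡41) mod 47; (17|47)=+1, (41|47)=-1; (−1)^{0·1·23}·(+1)^1·(-1)^0 = +1.
v=3: a=3^1·(≡1), b=3^0·(≡2) mod 3; (1|3)=+1, (2|3)=-1; (−1)^{1·0·1}·(+1)^0·(-1)^1 = -1.
v=17: a=17^-3·(≡14), b=17^1·(≡5) mod 17; (14|17)=-1, (5|17)=-1; (−1)^{-3·1·8}·(-1)^1·(-1)^-3 = +1.
v=41: a=41^0·(≡34), b=41^1·(≡32) mod 41; (34|41)=-1, (32|41)=+1; (−1)^{0·1·20}·(-1)^1·(+1)^0 = -1.
v=2: v_2(a)=-1, v_2(b)=5; units ≡ 1, 7 (mod 8); ε·ε+αω+βω = 0·1+-1·0+5·0 ≡ 0  ⇒  (a,b)_2 = +1.
v=7: a=7^2·(≡1), b=7^2·(≡3) mod 7; (1|7)=+1, (3|7)=-1; (−1)^{2·2·3}·(+1)^2·(-1)^2 = +1.
v=11: a=11^0·(≡7), b=11^-2·(≡4) mod 11; (7|11)=-1, (4|11)=+1; (−1)^{0·-2·5}·(-1)^-2·(+1)^0 = +1.
(68034, -568106578 / ℚ) ramifies at {3, 13, 29, 41}: a division algebra.

[3, 13, 29, 41]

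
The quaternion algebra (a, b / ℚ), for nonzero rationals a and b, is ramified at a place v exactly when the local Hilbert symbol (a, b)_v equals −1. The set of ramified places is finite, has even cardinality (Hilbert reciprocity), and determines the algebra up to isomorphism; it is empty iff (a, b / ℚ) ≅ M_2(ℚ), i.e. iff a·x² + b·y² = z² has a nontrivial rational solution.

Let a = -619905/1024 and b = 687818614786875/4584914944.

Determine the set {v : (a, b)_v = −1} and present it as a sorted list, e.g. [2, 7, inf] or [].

Mod squares: a ≡ -2145, b ≡ 19. Check v ∈ {∞, 2, 3, 5, 11, 13, 17, 19, 23}.
v=11: a=11^1·(≡9), b=11^4·(≡7) mod 11; (9|11)=+1, (7|11)=-1; (−1)^{1·4·5}·(+1)^4·(-1)^1 = -1.
v=5: a=5^1·(≡1), b=5^4·(≡1) mod 5; (1|5)=+1, (1|5)=+1; (−1)^{1·4·2}·(+1)^4·(+1)^1 = +1.
v=13: a=13^1·(≡9), b=13^2·(≡7) mod 13; (9|13)=+1, (7|13)=-1; (−1)^{1·2·6}·(+1)^2·(-1)^1 = -1.
v=23: a=23^0·(≡5), b=23^-4·(≡5) mod 23; (5|23)=-1, (5|23)=-1; (−1)^{0·-4·11}·(-1)^-4·(-1)^0 = +1.
v=3: a=3^1·(≡2), b=3^4·(≡1) mod 3; (2|3)=-1, (1|3)=+1; (−1)^{1·4·1}·(-1)^4·(+1)^1 = +1.
v=19: a=19^0·(≡15), b=19^1·(≡17) mod 19; (15|19)=-1, (17|19)=+1; (−1)^{0·1·9}·(-1)^1·(+1)^0 = -1.
v=∞: -2145 < 0 and 19 > 0  ⇒  (a,b)_∞ = +1.
v=17: a=17^2·(≡12), b=17^2·(≡8) mod 17; (12|17)=-1, (8|17)=+1; (−1)^{2·2·8}·(-1)^2·(+1)^2 = +1.
v=2: v_2(a)=-10, v_2(b)=-14; units ≡ 7, 3 (mod 8); ε·ε+αω+βω = 1·1+-10·1+-14·0 ≡ 1  ⇒  (a,b)_2 = -1.
Ram(-2145, 19) = {2, 11, 13, 19}; no ℚ_2-point on the conic.

[2, 11, 13, 19]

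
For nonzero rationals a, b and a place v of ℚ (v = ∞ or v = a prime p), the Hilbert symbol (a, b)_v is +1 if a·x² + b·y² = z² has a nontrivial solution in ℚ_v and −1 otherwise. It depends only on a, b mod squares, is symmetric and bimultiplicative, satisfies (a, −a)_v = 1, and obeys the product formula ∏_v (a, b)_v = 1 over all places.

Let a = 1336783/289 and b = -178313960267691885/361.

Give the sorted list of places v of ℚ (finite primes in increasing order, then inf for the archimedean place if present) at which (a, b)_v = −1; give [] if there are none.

[2, 5, 13, 23]

(a, b) ≡ (7, -303485) mod (ℚ^×)²; places V = {2, 3, 5, 7, 13, 17, 19, 23, 29, ∞}.
(a,b)_5: α=0, u≡2; β=1, v≡3 (mod 5); (2|5)=-1, (3|5)=-1; sign (−1)^0·-1^1·-1^0 = -1.
(a,b)_7: α=1, u≡1; β=3, v≡3 (mod 7); (1|7)=+1, (3|7)=-1; sign (−1)^1·+1^3·-1^1 = +1.
(a,b)_3: α=0, u≡1; β=4, v≡1 (mod 3); (1|3)=+1, (1|3)=+1; sign (−1)^0·+1^4·+1^0 = +1.
(a,b)_29: α=0, u≡1; β=1, v≡24 (mod 29); (1|29)=+1, (24|29)=+1; sign (−1)^0·+1^1·+1^0 = +1.
(a,b)_19: α=2, u≡9; β=-2, v≡13 (mod 19); (9|19)=+1, (13|19)=-1; sign (−1)^0·+1^-2·-1^2 = +1.
(a,b)_∞: sgn(7)=+, sgn(-303485)=−, so +1.
(a,b)_2: α=0, β=0; u≡7, v≡3 (mod 8); ε(u)ε(v)=1·1, αω(v)=0·1, βω(u)=0·0; sum ≡ 1  ⇒  -1.
(a,b)_17: α=-2, u≡5; β=0, v≡1 (mod 17); (5|17)=-1, (1|17)=+1; sign (−1)^0·-1^0·+1^-2 = +1.
(a,b)_23: α=2, u≡21; β=7, v≡10 (mod 23); (21|23)=-1, (10|23)=-1; sign (−1)^0·-1^7·-1^2 = -1.
(a,b)_13: α=0, u≡2; β=1, v≡9 (mod 13); (2|13)=-1, (9|13)=+1; sign (−1)^0·-1^1·+1^0 = -1.
|Ram(7, -303485)| = 4, even; anisotropic at {2, 5, 13, 23}.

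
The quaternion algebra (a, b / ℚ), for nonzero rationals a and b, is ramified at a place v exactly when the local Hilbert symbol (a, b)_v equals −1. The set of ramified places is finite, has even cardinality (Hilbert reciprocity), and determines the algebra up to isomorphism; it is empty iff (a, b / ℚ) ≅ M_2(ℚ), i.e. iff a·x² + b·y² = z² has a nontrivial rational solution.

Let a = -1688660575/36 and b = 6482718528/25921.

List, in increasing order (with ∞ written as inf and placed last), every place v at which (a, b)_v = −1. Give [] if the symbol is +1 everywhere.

[3, 7, 19, 37]

(a, b) ≡ (-127687, 350493) mod (ℚ^×)²; places V = {2, 3, 5, 7, 11, 13, 17, 19, 23, 29, 37, 43, ∞}.
(a,b)_37: α=1, u≡12; β=0, v≡35 (mod 37); (12|37)=+1, (35|37)=-1; sign (−1)^0·+1^0·-1^1 = -1.
(a,b)_23: α=2, u≡12; β=-2, v≡10 (mod 23); (12|23)=+1, (10|23)=-1; sign (−1)^0·+1^-2·-1^2 = +1.
(a,b)_13: α=0, u≡10; β=1, v≡10 (mod 13); (10|13)=+1, (10|13)=+1; sign (−1)^0·+1^1·+1^0 = +1.
(a,b)_2: α=-2, β=6; u≡1, v≡5 (mod 8); ε(u)ε(v)=0·0, αω(v)=-2·1, βω(u)=6·0; sum ≡ 0  ⇒  +1.
(a,b)_19: α=0, u≡13; β=1, v≡4 (mod 19); (13|19)=-1, (4|19)=+1; sign (−1)^0·-1^1·+1^0 = -1.
(a,b)_3: α=-2, u≡2; β=1, v≡2 (mod 3); (2|3)=-1, (2|3)=-1; sign (−1)^0·-1^1·-1^-2 = -1.
(a,b)_43: α=0, u≡1; β=1, v≡25 (mod 43); (1|43)=+1, (25|43)=+1; sign (−1)^0·+1^1·+1^0 = +1.
(a,b)_7: α=1, u≡2; β=-2, v≡5 (mod 7); (2|7)=+1, (5|7)=-1; sign (−1)^0·+1^-2·-1^1 = -1.
(a,b)_5: α=2, u≡2; β=0, v≡3 (mod 5); (2|5)=-1, (3|5)=-1; sign (−1)^0·-1^0·-1^2 = +1.
(a,b)_17: α=1, u≡7; β=2, v≡4 (mod 17); (7|17)=-1, (4|17)=+1; sign (−1)^0·-1^2·+1^1 = +1.
(a,b)_29: α=1, u≡9; β=0, v≡22 (mod 29); (9|29)=+1, (22|29)=+1; sign (−1)^0·+1^0·+1^1 = +1.
(a,b)_11: α=0, u≡1; β=1, v≡7 (mod 11); (1|11)=+1, (7|11)=-1; sign (−1)^0·+1^1·-1^0 = +1.
(a,b)_∞: sgn(-127687)=−, sgn(350493)=+, so +1.
(-127687, 350493 / ℚ) ramifies at {3, 7, 19, 37}: a division algebra.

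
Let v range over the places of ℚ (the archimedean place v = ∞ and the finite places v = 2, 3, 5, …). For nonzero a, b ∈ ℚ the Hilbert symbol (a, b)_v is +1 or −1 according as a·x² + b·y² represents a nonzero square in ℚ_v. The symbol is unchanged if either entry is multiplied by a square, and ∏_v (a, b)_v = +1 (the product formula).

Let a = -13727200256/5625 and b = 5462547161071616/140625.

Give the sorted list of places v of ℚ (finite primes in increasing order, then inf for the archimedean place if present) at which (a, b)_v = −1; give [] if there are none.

[2, 17]

(a, b) ≡ (-2261, 11) mod (ℚ^×)²; places V = {2, 3, 5, 7, 11, 17, 19, ∞}.
(a,b)_7: α=3, u≡6; β=4, v≡2 (mod 7); (6|7)=-1, (2|7)=+1; sign (−1)^0·-1^4·+1^3 = +1.
(a,b)_19: α=1, u≡10; β=2, v≡9 (mod 19); (10|19)=-1, (9|19)=+1; sign (−1)^0·-1^2·+1^1 = +1.
(a,b)_11: α=2, u≡9; β=3, v≡9 (mod 11); (9|11)=+1, (9|11)=+1; sign (−1)^0·+1^3·+1^2 = +1.
(a,b)_3: α=-2, u≡1; β=-2, v≡2 (mod 3); (1|3)=+1, (2|3)=-1; sign (−1)^0·+1^-2·-1^-2 = +1.
(a,b)_∞: sgn(-2261)=−, sgn(11)=+, so +1.
(a,b)_2: α=10, β=14; u≡3, v≡3 (mod 8); ε(u)ε(v)=1·1, αω(v)=10·1, βω(u)=14·1; sum ≡ 1  ⇒  -1.
(a,b)_5: α=-4, u≡1; β=-6, v≡4 (mod 5); (1|5)=+1, (4|5)=+1; sign (−1)^0·+1^-6·+1^-4 = +1.
(a,b)_17: α=1, u≡7; β=2, v≡3 (mod 17); (7|17)=-1, (3|17)=-1; sign (−1)^0·-1^2·-1^1 = -1.
Ram(-2261, 11) = {2, 17}; no ℚ_2-point on the conic.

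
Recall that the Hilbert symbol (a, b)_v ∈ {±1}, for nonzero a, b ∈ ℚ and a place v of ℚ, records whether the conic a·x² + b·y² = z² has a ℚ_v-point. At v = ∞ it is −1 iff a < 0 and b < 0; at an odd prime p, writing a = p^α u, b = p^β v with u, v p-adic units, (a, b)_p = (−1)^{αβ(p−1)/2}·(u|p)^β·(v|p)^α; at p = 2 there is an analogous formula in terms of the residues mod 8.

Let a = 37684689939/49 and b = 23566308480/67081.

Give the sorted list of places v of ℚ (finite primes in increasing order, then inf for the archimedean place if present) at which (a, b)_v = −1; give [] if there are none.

[2, 17]

(a, b) ≡ (51, 130) mod (ℚ^×)²; places V = {2, 3, 5, 7, 11, 13, 17, 37, 41, ∞}.
(a,b)_41: α=2, u≡10; β=0, v≡14 (mod 41); (10|41)=+1, (14|41)=-1; sign (−1)^0·+1^0·-1^2 = +1.
(a,b)_5: α=0, u≡1; β=1, v≡1 (mod 5); (1|5)=+1, (1|5)=+1; sign (−1)^0·+1^1·+1^0 = +1.
(a,b)_3: α=3, u≡2; β=4, v≡1 (mod 3); (2|3)=-1, (1|3)=+1; sign (−1)^0·-1^4·+1^3 = +1.
(a,b)_13: α=2, u≡10; β=1, v≡4 (mod 13); (10|13)=+1, (4|13)=+1; sign (−1)^0·+1^1·+1^2 = +1.
(a,b)_2: α=0, β=7; u≡3, v≡1 (mod 8); ε(u)ε(v)=1·0, αω(v)=0·0, βω(u)=7·1; sum ≡ 1  ⇒  -1.
(a,b)_37: α=0, u≡20; β=-2, v≡13 (mod 37); (20|37)=-1, (13|37)=-1; sign (−1)^0·-1^-2·-1^0 = +1.
(a,b)_17: α=3, u≡7; β=2, v≡5 (mod 17); (7|17)=-1, (5|17)=-1; sign (−1)^0·-1^2·-1^3 = -1.
(a,b)_11: α=0, u≡10; β=2, v≡5 (mod 11); (10|11)=-1, (5|11)=+1; sign (−1)^0·-1^2·+1^0 = +1.
(a,b)_∞: sgn(51)=+, sgn(130)=+, so +1.
(a,b)_7: α=-2, u≡1; β=-2, v≡2 (mod 7); (1|7)=+1, (2|7)=+1; sign (−1)^0·+1^-2·+1^-2 = +1.
|Ram(51, 130)| = 2, even; anisotropic at {2, 17}.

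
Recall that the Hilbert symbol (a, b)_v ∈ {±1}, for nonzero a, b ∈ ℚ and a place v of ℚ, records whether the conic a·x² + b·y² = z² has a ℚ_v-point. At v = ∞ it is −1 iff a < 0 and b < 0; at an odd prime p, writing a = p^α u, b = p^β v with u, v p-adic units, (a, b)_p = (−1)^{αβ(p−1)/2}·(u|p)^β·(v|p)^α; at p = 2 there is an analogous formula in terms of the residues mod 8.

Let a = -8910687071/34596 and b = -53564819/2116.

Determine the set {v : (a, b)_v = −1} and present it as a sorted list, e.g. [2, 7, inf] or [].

[17, inf]

(a, b) ≡ (-99671, -148379) mod (ℚ^×)²; places V = {2, 3, 7, 11, 13, 17, 19, 23, 31, 41, 47, ∞}.
(a,b)_3: α=-2, u≡1; β=0, v≡1 (mod 3); (1|3)=+1, (1|3)=+1; sign (−1)^0·+1^0·+1^-2 = +1.
(a,b)_∞: sgn(-99671)=−, sgn(-148379)=−, so -1.
(a,b)_17: α=1, u≡13; β=0, v≡7 (mod 17); (13|17)=+1, (7|17)=-1; sign (−1)^0·+1^0·-1^1 = -1.
(a,b)_47: α=0, u≡28; β=1, v≡26 (mod 47); (28|47)=+1, (26|47)=-1; sign (−1)^0·+1^1·-1^0 = +1.
(a,b)_19: α=0, u≡13; β=2, v≡7 (mod 19); (13|19)=-1, (7|19)=+1; sign (−1)^0·-1^2·+1^0 = +1.
(a,b)_31: α=-2, u≡16; β=0, v≡14 (mod 31); (16|31)=+1, (14|31)=+1; sign (−1)^0·+1^0·+1^-2 = +1.
(a,b)_11: α=1, u≡1; β=1, v≡7 (mod 11); (1|11)=+1, (7|11)=-1; sign (−1)^1·+1^1·-1^1 = +1.
(a,b)_41: α=1, u≡11; β=1, v≡15 (mod 41); (11|41)=-1, (15|41)=-1; sign (−1)^0·-1^1·-1^1 = +1.
(a,b)_13: α=3, u≡9; β=0, v≡3 (mod 13); (9|13)=+1, (3|13)=+1; sign (−1)^0·+1^0·+1^3 = +1.
(a,b)_23: α=2, u≡22; β=-2, v≡22 (mod 23); (22|23)=-1, (22|23)=-1; sign (−1)^0·-1^-2·-1^2 = +1.
(a,b)_7: α=0, u≡4; β=1, v≡5 (mod 7); (4|7)=+1, (5|7)=-1; sign (−1)^0·+1^1·-1^0 = +1.
(a,b)_2: α=-2, β=-2; u≡1, v≡5 (mod 8); ε(u)ε(v)=0·0, αω(v)=-2·1, βω(u)=-2·0; sum ≡ 0  ⇒  +1.
|Ram(-99671, -148379)| = 2, even; anisotropic at {17, ∞}.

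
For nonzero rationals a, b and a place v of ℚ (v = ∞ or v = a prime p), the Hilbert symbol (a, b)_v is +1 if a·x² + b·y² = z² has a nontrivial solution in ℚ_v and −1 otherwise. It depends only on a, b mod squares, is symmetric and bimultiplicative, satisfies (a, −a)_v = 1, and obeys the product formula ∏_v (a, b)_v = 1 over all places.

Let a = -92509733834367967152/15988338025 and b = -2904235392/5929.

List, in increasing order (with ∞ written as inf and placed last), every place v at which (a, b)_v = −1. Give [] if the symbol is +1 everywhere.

(a, b) ≡ (-667, -102) mod (ℚ^×)²; places V = {2, 3, 5, 7, 11, 17, 19, 23, 29, ∞}.
(a,b)_∞: sgn(-667)=−, sgn(-102)=−, so -1.
(a,b)_23: α=5, u≡7; β=2, v≡8 (mod 23); (7|23)=-1, (8|23)=+1; sign (−1)^0·-1^2·+1^5 = +1.
(a,b)_29: α=3, u≡20; β=2, v≡14 (mod 29); (20|29)=+1, (14|29)=-1; sign (−1)^0·+1^2·-1^3 = -1.
(a,b)_19: α=-2, u≡11; β=0, v≡13 (mod 19); (11|19)=+1, (13|19)=-1; sign (−1)^0·+1^0·-1^-2 = +1.
(a,b)_5: α=-2, u≡3; β=0, v≡2 (mod 5); (3|5)=-1, (2|5)=-1; sign (−1)^0·-1^0·-1^-2 = +1.
(a,b)_2: α=4, β=7; u≡5, v≡5 (mod 8); ε(u)ε(v)=0·0, αω(v)=4·1, βω(u)=7·1; sum ≡ 1  ⇒  -1.
(a,b)_3: α=2, u≡2; β=1, v≡2 (mod 3); (2|3)=-1, (2|3)=-1; sign (−1)^0·-1^1·-1^2 = -1.
(a,b)_7: α=2, u≡3; β=-2, v≡6 (mod 7); (3|7)=-1, (6|7)=-1; sign (−1)^0·-1^-2·-1^2 = +1.
(a,b)_11: α=-6, u≡4; β=-2, v≡6 (mod 11); (4|11)=+1, (6|11)=-1; sign (−1)^0·+1^-2·-1^-6 = +1.
(a,b)_17: α=4, u≡8; β=1, v≡6 (mod 17); (8|17)=+1, (6|17)=-1; sign (−1)^0·+1^1·-1^4 = +1.
|Ram(-667, -102)| = 4, even; anisotropic at {2, 3, 29, ∞}.

[2, 3, 29, inf]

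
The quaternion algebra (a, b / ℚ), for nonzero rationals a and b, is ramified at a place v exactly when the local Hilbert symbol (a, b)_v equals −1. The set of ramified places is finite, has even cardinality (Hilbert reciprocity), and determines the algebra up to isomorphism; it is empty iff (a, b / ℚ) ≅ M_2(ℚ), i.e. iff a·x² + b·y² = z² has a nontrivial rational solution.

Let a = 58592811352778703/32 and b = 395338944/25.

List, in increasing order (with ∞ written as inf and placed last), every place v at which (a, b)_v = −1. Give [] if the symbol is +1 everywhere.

Mod squares: a ≡ 13566, b ≡ 51051. Check v ∈ {∞, 2, 3, 5, 7, 11, 13, 17, 19, 31}.
v=19: a=19^1·(≡1), b=19^0·(≡9) mod 19; (1|19)=+1, (9|19)=+1; (−1)^{1·0·9}·(+1)^0·(+1)^1 = +1.
v=31: a=31^2·(≡18), b=31^0·(≡25) mod 31; (18|31)=+1, (25|31)=+1; (−1)^{2·0·15}·(+1)^0·(+1)^2 = +1.
v=3: a=3^3·(≡1), b=3^1·(≡1) mod 3; (1|3)=+1, (1|3)=+1; (−1)^{3·1·1}·(+1)^1·(+1)^3 = -1.
v=11: a=11^2·(≡4), b=11^3·(≡8) mod 11; (4|11)=+1, (8|11)=-1; (−1)^{2·3·5}·(+1)^3·(-1)^2 = +1.
v=5: a=5^0·(≡4), b=5^-2·(≡4) mod 5; (4|5)=+1, (4|5)=+1; (−1)^{0·-2·2}·(+1)^-2·(+1)^0 = +1.
v=7: a=7^1·(≡5), b=7^1·(≡3) mod 7; (5|7)=-1, (3|7)=-1; (−1)^{1·1·3}·(-1)^1·(-1)^1 = -1.
v=2: v_2(a)=-5, v_2(b)=6; units ≡ 7, 3 (mod 8); ε·ε+αω+βω = 1·1+-5·1+6·0 ≡ 0  ⇒  (a,b)_2 = +1.
v=17: a=17^3·(≡15), b=17^1·(≡6) mod 17; (15|17)=+1, (6|17)=-1; (−1)^{3·1·8}·(+1)^1·(-1)^3 = -1.
v=∞: 13566 > 0 and 51051 > 0  ⇒  (a,b)_∞ = +1.
v=13: a=13^4·(≡2), b=13^1·(≡4) mod 13; (2|13)=-1, (4|13)=+1; (−1)^{4·1·6}·(-1)^1·(+1)^4 = -1.
(13566, 51051 / ℚ) ramifies at {3, 7, 13, 17}: a division algebra.

[3, 7, 13, 17]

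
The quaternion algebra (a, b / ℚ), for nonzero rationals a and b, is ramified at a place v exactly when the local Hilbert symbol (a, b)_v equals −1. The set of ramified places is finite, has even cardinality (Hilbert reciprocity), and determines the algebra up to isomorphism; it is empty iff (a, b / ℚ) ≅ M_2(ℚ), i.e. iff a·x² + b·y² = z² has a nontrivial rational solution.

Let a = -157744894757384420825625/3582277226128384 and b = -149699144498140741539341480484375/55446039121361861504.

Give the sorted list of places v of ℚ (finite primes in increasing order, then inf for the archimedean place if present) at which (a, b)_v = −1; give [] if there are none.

(a, b) ≡ (-1209, -546) mod (ℚ^×)²; places V = {2, 3, 5, 7, 11, 13, 19, 31, 41, 53, ∞}.
(a,b)_3: α=5, u≡2; β=3, v≡1 (mod 3); (2|3)=-1, (1|3)=+1; sign (−1)^1·-1^3·+1^5 = +1.
(a,b)_19: α=-2, u≡6; β=-4, v≡6 (mod 19); (6|19)=+1, (6|19)=+1; sign (−1)^0·+1^-4·+1^-2 = +1.
(a,b)_13: α=1, u≡6; β=3, v≡12 (mod 13); (6|13)=-1, (12|13)=+1; sign (−1)^0·-1^3·+1^1 = -1.
(a,b)_5: α=4, u≡1; β=6, v≡1 (mod 5); (1|5)=+1, (1|5)=+1; sign (−1)^0·+1^6·+1^4 = +1.
(a,b)_53: α=6, u≡47; β=10, v≡44 (mod 53); (47|53)=+1, (44|53)=+1; sign (−1)^0·+1^10·+1^6 = +1.
(a,b)_2: α=-10, β=-7; u≡7, v≡7 (mod 8); ε(u)ε(v)=1·1, αω(v)=-10·0, βω(u)=-7·0; sum ≡ 1  ⇒  -1.
(a,b)_∞: sgn(-1209)=−, sgn(-546)=−, so -1.
(a,b)_41: α=-2, u≡23; β=-2, v≡14 (mod 41); (23|41)=+1, (14|41)=-1; sign (−1)^0·+1^-2·-1^-2 = +1.
(a,b)_11: α=2, u≡3; β=0, v≡3 (mod 11); (3|11)=+1, (3|11)=+1; sign (−1)^0·+1^0·+1^2 = +1.
(a,b)_31: α=3, u≡21; β=4, v≡3 (mod 31); (21|31)=-1, (3|31)=-1; sign (−1)^0·-1^4·-1^3 = -1.
(a,b)_7: α=-8, u≡1; β=-11, v≡3 (mod 7); (1|7)=+1, (3|7)=-1; sign (−1)^0·+1^-11·-1^-8 = +1.
Ram(-1209, -546) = {2, 13, 31, ∞}; no ℚ_2-point on the conic.

[2, 13, 31, inf]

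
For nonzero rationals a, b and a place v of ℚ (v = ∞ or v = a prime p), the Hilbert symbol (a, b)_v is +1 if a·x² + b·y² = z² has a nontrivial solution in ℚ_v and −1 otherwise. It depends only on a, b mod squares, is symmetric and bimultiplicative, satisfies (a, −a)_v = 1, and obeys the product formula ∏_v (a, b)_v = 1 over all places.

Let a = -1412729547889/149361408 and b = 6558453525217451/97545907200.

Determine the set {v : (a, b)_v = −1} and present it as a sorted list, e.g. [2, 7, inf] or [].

[3, 11]

Mod squares: a ≡ -3, b ≡ 33. Check v ∈ {∞, 2, 3, 5, 7, 11, 13, 19, 23, 43, 47}.
v=11: a=11^6·(≡2), b=11^5·(≡1) mod 11; (2|11)=-1, (1|11)=+1; (−1)^{6·5·5}·(-1)^5·(+1)^6 = -1.
v=23: a=23^0·(≡22), b=23^-2·(≡17) mod 23; (22|23)=-1, (17|23)=-1; (−1)^{0·-2·11}·(-1)^-2·(-1)^0 = +1.
v=47: a=47^2·(≡43), b=47^0·(≡41) mod 47; (43|47)=-1, (41|47)=-1; (−1)^{2·0·23}·(-1)^0·(-1)^2 = +1.
v=∞: -3 < 0 and 33 > 0  ⇒  (a,b)_∞ = +1.
v=5: a=5^0·(≡2), b=5^-2·(≡2) mod 5; (2|5)=-1, (2|5)=-1; (−1)^{0·-2·2}·(-1)^-2·(-1)^0 = +1.
v=19: a=19^2·(≡1), b=19^4·(≡2) mod 19; (1|19)=+1, (2|19)=-1; (−1)^{2·4·9}·(+1)^4·(-1)^2 = +1.
v=7: a=7^-4·(≡2), b=7^-4·(≡5) mod 7; (2|7)=+1, (5|7)=-1; (−1)^{-4·-4·3}·(+1)^-4·(-1)^-4 = +1.
v=13: a=13^0·(≡3), b=13^2·(≡7) mod 13; (3|13)=+1, (7|13)=-1; (−1)^{0·2·6}·(+1)^2·(-1)^0 = +1.
v=2: v_2(a)=-8, v_2(b)=-10; units ≡ 5, 1 (mod 8); ε·ε+αω+βω = 0·0+-8·0+-10·1 ≡ 0  ⇒  (a,b)_2 = +1.
v=3: a=3^-5·(≡2), b=3^-1·(≡2) mod 3; (2|3)=-1, (2|3)=-1; (−1)^{-5·-1·1}·(-1)^-1·(-1)^-5 = -1.
v=43: a=43^0·(≡6), b=43^2·(≡37) mod 43; (6|43)=+1, (37|43)=-1; (−1)^{0·2·21}·(+1)^2·(-1)^0 = +1.
(-3, 33 / ℚ) ramifies at {3, 11}: a division algebra.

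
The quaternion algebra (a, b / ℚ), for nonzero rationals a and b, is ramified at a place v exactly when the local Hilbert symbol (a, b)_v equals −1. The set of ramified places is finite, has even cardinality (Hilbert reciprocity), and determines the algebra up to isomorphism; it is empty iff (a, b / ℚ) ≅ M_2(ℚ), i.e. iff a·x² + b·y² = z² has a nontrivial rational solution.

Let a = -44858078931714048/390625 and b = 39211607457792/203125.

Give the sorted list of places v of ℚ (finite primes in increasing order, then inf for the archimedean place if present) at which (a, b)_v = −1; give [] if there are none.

[17, 19]

Mod squares: a ≡ -1939938, b ≡ 88179. Check v ∈ {∞, 2, 3, 5, 7, 11, 13, 17, 19}.
v=19: a=19^1·(≡11), b=19^1·(≡17) mod 19; (11|19)=+1, (17|19)=+1; (−1)^{1·1·9}·(+1)^1·(+1)^1 = -1.
v=5: a=5^-8·(≡2), b=5^-6·(≡4) mod 5; (2|5)=-1, (4|5)=+1; (−1)^{-8·-6·2}·(-1)^-6·(+1)^-8 = +1.
v=13: a=13^1·(≡9), b=13^-1·(≡10) mod 13; (9|13)=+1, (10|13)=+1; (−1)^{1·-1·6}·(+1)^-1·(+1)^1 = +1.
v=2: v_2(a)=19, v_2(b)=16; units ≡ 7, 3 (mod 8); ε·ε+αω+βω = 1·1+19·1+16·0 ≡ 0  ⇒  (a,b)_2 = +1.
v=∞: -1939938 < 0 and 88179 > 0  ⇒  (a,b)_∞ = +1.
v=17: a=17^1·(≡10), b=17^1·(≡4) mod 17; (10|17)=-1, (4|17)=+1; (−1)^{1·1·8}·(-1)^1·(+1)^1 = -1.
v=3: a=3^7·(≡1), b=3^7·(≡2) mod 3; (1|3)=+1, (2|3)=-1; (−1)^{7·7·1}·(+1)^7·(-1)^7 = +1.
v=7: a=7^1·(≡5), b=7^1·(≡2) mod 7; (5|7)=-1, (2|7)=+1; (−1)^{1·1·3}·(-1)^1·(+1)^1 = +1.
v=11: a=11^3·(≡3), b=11^2·(≡9) mod 11; (3|11)=+1, (9|11)=+1; (−1)^{3·2·5}·(+1)^2·(+1)^3 = +1.
Ram(-1939938, 88179) = {17, 19}; no ℚ_17-point on the conic.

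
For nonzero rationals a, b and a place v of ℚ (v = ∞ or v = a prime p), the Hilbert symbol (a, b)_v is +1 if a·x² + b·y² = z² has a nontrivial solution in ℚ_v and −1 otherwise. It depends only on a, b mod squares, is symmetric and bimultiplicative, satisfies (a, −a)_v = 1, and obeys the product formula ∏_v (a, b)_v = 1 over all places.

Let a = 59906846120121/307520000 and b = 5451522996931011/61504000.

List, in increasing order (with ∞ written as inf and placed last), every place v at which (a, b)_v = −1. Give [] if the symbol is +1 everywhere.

Mod squares: a ≡ 1122, b ≡ 510510. Check v ∈ {∞, 2, 3, 5, 7, 11, 13, 17, 19, 31}.
v=3: a=3^7·(≡2), b=3^7·(≡1) mod 3; (2|3)=-1, (1|3)=+1; (−1)^{7·7·1}·(-1)^7·(+1)^7 = +1.
v=2: v_2(a)=-9, v_2(b)=-9; units ≡ 1, 7 (mod 8); ε·ε+αω+βω = 0·1+-9·0+-9·0 ≡ 0  ⇒  (a,b)_2 = +1.
v=17: a=17^1·(≡8), b=17^1·(≡2) mod 17; (8|17)=+1, (2|17)=+1; (−1)^{1·1·8}·(+1)^1·(+1)^1 = +1.
v=7: a=7^4·(≡1), b=7^5·(≡2) mod 7; (1|7)=+1, (2|7)=+1; (−1)^{4·5·3}·(+1)^5·(+1)^4 = +1.
v=∞: 1122 > 0 and 510510 > 0  ⇒  (a,b)_∞ = +1.
v=5: a=5^-4·(≡3), b=5^-3·(≡3) mod 5; (3|5)=-1, (3|5)=-1; (−1)^{-4·-3·2}·(-1)^-3·(-1)^-4 = -1.
v=13: a=13^2·(≡3), b=13^3·(≡1) mod 13; (3|13)=+1, (1|13)=+1; (−1)^{2·3·6}·(+1)^3·(+1)^2 = +1.
v=31: a=31^-2·(≡27), b=31^-2·(≡9) mod 31; (27|31)=-1, (9|31)=+1; (−1)^{-2·-2·15}·(-1)^-2·(+1)^-2 = +1.
v=19: a=19^2·(≡9), b=19^2·(≡10) mod 19; (9|19)=+1, (10|19)=-1; (−1)^{2·2·9}·(+1)^2·(-1)^2 = +1.
v=11: a=11^1·(≡5), b=11^1·(≡9) mod 11; (5|11)=+1, (9|11)=+1; (−1)^{1·1·5}·(+1)^1·(+1)^1 = -1.
|Ram(1122, 510510)| = 2, even; anisotropic at {5, 11}.

[5, 11]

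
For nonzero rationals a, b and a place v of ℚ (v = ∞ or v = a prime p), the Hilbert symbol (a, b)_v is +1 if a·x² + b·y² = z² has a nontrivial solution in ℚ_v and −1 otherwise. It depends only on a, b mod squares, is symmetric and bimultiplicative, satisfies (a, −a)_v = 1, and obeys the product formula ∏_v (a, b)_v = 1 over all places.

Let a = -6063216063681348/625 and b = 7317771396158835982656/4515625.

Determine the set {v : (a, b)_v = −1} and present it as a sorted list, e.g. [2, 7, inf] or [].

(a, b) ≡ (-17, 95381) mod (ℚ^×)²; places V = {2, 3, 5, 11, 13, 17, 23, 29, ∞}.
(a,b)_2: α=2, β=6; u≡7, v≡5 (mod 8); ε(u)ε(v)=1·0, αω(v)=2·1, βω(u)=6·0; sum ≡ 0  ⇒  +1.
(a,b)_3: α=4, u≡1; β=2, v≡2 (mod 3); (1|3)=+1, (2|3)=-1; sign (−1)^0·+1^2·-1^4 = +1.
(a,b)_29: α=2, u≡3; β=3, v≡26 (mod 29); (3|29)=-1, (26|29)=-1; sign (−1)^0·-1^3·-1^2 = -1.
(a,b)_5: α=-4, u≡2; β=-6, v≡4 (mod 5); (2|5)=-1, (4|5)=+1; sign (−1)^0·-1^-6·+1^-4 = +1.
(a,b)_11: α=4, u≡3; β=7, v≡5 (mod 11); (3|11)=+1, (5|11)=+1; sign (−1)^0·+1^7·+1^4 = +1.
(a,b)_13: α=2, u≡10; β=3, v≡7 (mod 13); (10|13)=+1, (7|13)=-1; sign (−1)^0·+1^3·-1^2 = +1.
(a,b)_23: α=2, u≡8; β=3, v≡17 (mod 23); (8|23)=+1, (17|23)=-1; sign (−1)^0·+1^3·-1^2 = +1.
(a,b)_17: α=1, u≡1; β=-2, v≡14 (mod 17); (1|17)=+1, (14|17)=-1; sign (−1)^0·+1^-2·-1^1 = -1.
(a,b)_∞: sgn(-17)=−, sgn(95381)=+, so +1.
(-17, 95381 / ℚ) ramifies at {17, 29}: a division algebra.

[17, 29]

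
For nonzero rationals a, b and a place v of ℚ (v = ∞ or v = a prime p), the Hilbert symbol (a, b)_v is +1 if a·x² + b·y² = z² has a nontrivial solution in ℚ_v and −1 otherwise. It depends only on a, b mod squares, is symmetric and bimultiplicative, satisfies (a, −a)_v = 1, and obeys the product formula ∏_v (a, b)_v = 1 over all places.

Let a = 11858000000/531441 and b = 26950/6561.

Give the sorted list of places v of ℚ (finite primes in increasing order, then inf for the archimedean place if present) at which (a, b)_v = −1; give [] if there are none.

Mod squares: a ≡ 2, b ≡ 22. Check v ∈ {∞, 2, 3, 5, 7, 11}.
v=3: a=3^-12·(≡2), b=3^-8·(≡1) mod 3; (2|3)=-1, (1|3)=+1; (−1)^{-12·-8·1}·(-1)^-8·(+1)^-12 = +1.
v=11: a=11^2·(≡6), b=11^1·(≡6) mod 11; (6|11)=-1, (6|11)=-1; (−1)^{2·1·5}·(-1)^1·(-1)^2 = -1.
v=2: v_2(a)=7, v_2(b)=1; units ≡ 1, 3 (mod 8); ε·ε+αω+βω = 0·1+7·1+1·0 ≡ 1  ⇒  (a,b)_2 = -1.
v=7: a=7^2·(≡4), b=7^2·(≡2) mod 7; (4|7)=+1, (2|7)=+1; (−1)^{2·2·3}·(+1)^2·(+1)^2 = +1.
v=∞: 2 > 0 and 22 > 0  ⇒  (a,b)_∞ = +1.
v=5: a=5^6·(≡2), b=5^2·(≡3) mod 5; (2|5)=-1, (3|5)=-1; (−1)^{6·2·2}·(-1)^2·(-1)^6 = +1.
(2, 22 / ℚ) ramifies at {2, 11}: a division algebra.

[2, 11]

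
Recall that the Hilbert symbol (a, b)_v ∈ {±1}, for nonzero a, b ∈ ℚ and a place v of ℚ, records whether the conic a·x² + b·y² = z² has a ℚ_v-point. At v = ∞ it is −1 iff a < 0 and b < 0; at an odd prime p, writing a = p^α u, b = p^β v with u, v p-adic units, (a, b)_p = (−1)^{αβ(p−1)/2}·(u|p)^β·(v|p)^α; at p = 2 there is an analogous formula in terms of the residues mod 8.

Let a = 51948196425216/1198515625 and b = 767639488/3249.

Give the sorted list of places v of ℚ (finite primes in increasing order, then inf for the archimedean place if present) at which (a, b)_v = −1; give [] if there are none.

Mod squares: a ≡ 2030, b ≡ 7. Check v ∈ {∞, 2, 3, 5, 7, 11, 13, 17, 19, 23, 29}.
v=23: a=23^-2·(≡16), b=23^0·(≡15) mod 23; (16|23)=+1, (15|23)=-1; (−1)^{-2·0·11}·(+1)^0·(-1)^-2 = +1.
v=∞: 2030 > 0 and 7 > 0  ⇒  (a,b)_∞ = +1.
v=11: a=11^0·(≡8), b=11^2·(≡8) mod 11; (8|11)=-1, (8|11)=-1; (−1)^{0·2·5}·(-1)^2·(-1)^0 = +1.
v=7: a=7^7·(≡6), b=7^3·(≡4) mod 7; (6|7)=-1, (4|7)=+1; (−1)^{7·3·3}·(-1)^3·(+1)^7 = +1.
v=2: v_2(a)=9, v_2(b)=6; units ≡ 7, 7 (mod 8); ε·ε+αω+βω = 1·1+9·0+6·0 ≡ 1  ⇒  (a,b)_2 = -1.
v=29: a=29^-1·(≡17), b=29^0·(≡5) mod 29; (17|29)=-1, (5|29)=+1; (−1)^{-1·0·14}·(-1)^0·(+1)^-1 = +1.
v=19: a=19^0·(≡7), b=19^-2·(≡7) mod 19; (7|19)=+1, (7|19)=+1; (−1)^{0·-2·9}·(+1)^-2·(+1)^0 = +1.
v=5: a=5^-7·(≡1), b=5^0·(≡2) mod 5; (1|5)=+1, (2|5)=-1; (−1)^{-7·0·2}·(+1)^0·(-1)^-7 = -1.
v=17: a=17^0·(≡7), b=17^2·(≡5) mod 17; (7|17)=-1, (5|17)=-1; (−1)^{0·2·8}·(-1)^2·(-1)^0 = +1.
v=13: a=13^2·(≡7), b=13^0·(≡8) mod 13; (7|13)=-1, (8|13)=-1; (−1)^{2·0·6}·(-1)^0·(-1)^2 = +1.
v=3: a=3^6·(≡2), b=3^-2·(≡1) mod 3; (2|3)=-1, (1|3)=+1; (−1)^{6·-2·1}·(-1)^-2·(+1)^6 = +1.
|Ram(2030, 7)| = 2, even; anisotropic at {2, 5}.

[2, 5]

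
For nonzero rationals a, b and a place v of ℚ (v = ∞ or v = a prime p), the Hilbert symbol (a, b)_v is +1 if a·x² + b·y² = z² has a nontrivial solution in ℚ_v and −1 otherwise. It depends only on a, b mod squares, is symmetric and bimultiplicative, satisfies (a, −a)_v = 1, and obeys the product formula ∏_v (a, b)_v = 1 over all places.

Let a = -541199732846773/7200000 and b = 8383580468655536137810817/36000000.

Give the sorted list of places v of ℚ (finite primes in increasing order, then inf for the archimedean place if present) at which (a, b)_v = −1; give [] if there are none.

Mod squares: a ≡ -642785, b ≡ 713. Check v ∈ {∞, 2, 3, 5, 7, 11, 13, 23, 29, 31}.
v=7: a=7^2·(≡4), b=7^2·(≡3) mod 7; (4|7)=+1, (3|7)=-1; (−1)^{2·2·3}·(+1)^2·(-1)^2 = +1.
v=3: a=3^-2·(≡1), b=3^-2·(≡2) mod 3; (1|3)=+1, (2|3)=-1; (−1)^{-2·-2·1}·(+1)^-2·(-1)^-2 = +1.
v=2: v_2(a)=-8, v_2(b)=-8; units ≡ 7, 1 (mod 8); ε·ε+αω+βω = 1·0+-8·0+-8·0 ≡ 0  ⇒  (a,b)_2 = +1.
v=∞: -642785 < 0 and 713 > 0  ⇒  (a,b)_∞ = +1.
v=13: a=13^3·(≡2), b=13^6·(≡2) mod 13; (2|13)=-1, (2|13)=-1; (−1)^{3·6·6}·(-1)^6·(-1)^3 = -1.
v=29: a=29^1·(≡16), b=29^2·(≡14) mod 29; (16|29)=+1, (14|29)=-1; (−1)^{1·2·14}·(+1)^2·(-1)^1 = -1.
v=31: a=31^3·(≡28), b=31^5·(≡24) mod 31; (28|31)=+1, (24|31)=-1; (−1)^{3·5·15}·(+1)^5·(-1)^3 = +1.
v=11: a=11^1·(≡8), b=11^2·(≡9) mod 11; (8|11)=-1, (9|11)=+1; (−1)^{1·2·5}·(-1)^2·(+1)^1 = +1.
v=5: a=5^-5·(≡3), b=5^-6·(≡3) mod 5; (3|5)=-1, (3|5)=-1; (−1)^{-5·-6·2}·(-1)^-6·(-1)^-5 = -1.
v=23: a=23^2·(≡15), b=23^3·(≡12) mod 23; (15|23)=-1, (12|23)=+1; (−1)^{2·3·11}·(-1)^3·(+1)^2 = -1.
(-642785, 713 / ℚ) ramifies at {5, 13, 23, 29}: a division algebra.

[5, 13, 23, 29]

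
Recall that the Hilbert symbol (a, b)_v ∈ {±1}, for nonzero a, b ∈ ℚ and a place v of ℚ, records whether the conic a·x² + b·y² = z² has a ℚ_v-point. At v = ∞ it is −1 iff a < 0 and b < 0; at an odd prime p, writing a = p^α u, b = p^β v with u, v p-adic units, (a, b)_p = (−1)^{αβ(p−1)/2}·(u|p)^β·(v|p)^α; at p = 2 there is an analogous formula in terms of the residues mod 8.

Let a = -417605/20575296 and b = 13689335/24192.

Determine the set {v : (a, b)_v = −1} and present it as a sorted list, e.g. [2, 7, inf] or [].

[11, 17]

Mod squares: a ≡ -5, b ≡ 39270. Check v ∈ {∞, 2, 3, 5, 7, 11, 17}.
v=∞: -5 < 0 and 39270 > 0  ⇒  (a,b)_∞ = +1.
v=7: a=7^-2·(≡4), b=7^-1·(≡6) mod 7; (4|7)=+1, (6|7)=-1; (−1)^{-2·-1·3}·(+1)^-1·(-1)^-2 = +1.
v=11: a=11^0·(≡2), b=11^5·(≡10) mod 11; (2|11)=-1, (10|11)=-1; (−1)^{0·5·5}·(-1)^5·(-1)^0 = -1.
v=2: v_2(a)=-6, v_2(b)=-7; units ≡ 3, 3 (mod 8); ε·ε+αω+βω = 1·1+-6·1+-7·1 ≡ 0  ⇒  (a,b)_2 = +1.
v=5: a=5^1·(≡4), b=5^1·(≡1) mod 5; (4|5)=+1, (1|5)=+1; (−1)^{1·1·2}·(+1)^1·(+1)^1 = +1.
v=3: a=3^-8·(≡1), b=3^-3·(≡1) mod 3; (1|3)=+1, (1|3)=+1; (−1)^{-8·-3·1}·(+1)^-3·(+1)^-8 = +1.
v=17: a=17^4·(≡7), b=17^1·(≡16) mod 17; (7|17)=-1, (16|17)=+1; (−1)^{4·1·8}·(-1)^1·(+1)^4 = -1.
|Ram(-5, 39270)| = 2, even; anisotropic at {11, 17}.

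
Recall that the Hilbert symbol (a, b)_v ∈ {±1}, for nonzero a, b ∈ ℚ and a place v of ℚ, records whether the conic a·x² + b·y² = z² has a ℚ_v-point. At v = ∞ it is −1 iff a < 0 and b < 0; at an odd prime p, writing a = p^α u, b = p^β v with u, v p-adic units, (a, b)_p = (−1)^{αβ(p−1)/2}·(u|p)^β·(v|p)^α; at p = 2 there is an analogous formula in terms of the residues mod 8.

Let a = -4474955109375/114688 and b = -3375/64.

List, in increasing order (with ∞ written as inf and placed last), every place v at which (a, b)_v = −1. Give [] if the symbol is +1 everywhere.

[3, 7, 29, inf]

Mod squares: a ≡ -2750041, b ≡ -15. Check v ∈ {∞, 2, 3, 5, 7, 19, 23, 29, 31}.
v=7: a=7^-1·(≡3), b=7^0·(≡6) mod 7; (3|7)=-1, (6|7)=-1; (−1)^{-1·0·3}·(-1)^0·(-1)^-1 = -1.
v=3: a=3^6·(≡2), b=3^3·(≡1) mod 3; (2|3)=-1, (1|3)=+1; (−1)^{6·3·1}·(-1)^3·(+1)^6 = -1.
v=29: a=29^1·(≡7), b=29^0·(≡3) mod 29; (7|29)=+1, (3|29)=-1; (−1)^{1·0·14}·(+1)^0·(-1)^1 = -1.
v=19: a=19^1·(≡10), b=19^0·(≡1) mod 19; (10|19)=-1, (1|19)=+1; (−1)^{1·0·9}·(-1)^0·(+1)^1 = +1.
v=23: a=23^1·(≡15), b=23^0·(≡8) mod 23; (15|23)=-1, (8|23)=+1; (−1)^{1·0·11}·(-1)^0·(+1)^1 = +1.
v=31: a=31^1·(≡23), b=31^0·(≡2) mod 31; (23|31)=-1, (2|31)=+1; (−1)^{1·0·15}·(-1)^0·(+1)^1 = +1.
v=2: v_2(a)=-14, v_2(b)=-6; units ≡ 7, 1 (mod 8); ε·ε+αω+βω = 1·0+-14·0+-6·0 ≡ 0  ⇒  (a,b)_2 = +1.
v=∞: -2750041 < 0 and -15 < 0  ⇒  (a,b)_∞ = -1.
v=5: a=5^6·(≡1), b=5^3·(≡2) mod 5; (1|5)=+1, (2|5)=-1; (−1)^{6·3·2}·(+1)^3·(-1)^6 = +1.
Ram(-2750041, -15) = {3, 7, 29, ∞}; no ℚ_3-point on the conic.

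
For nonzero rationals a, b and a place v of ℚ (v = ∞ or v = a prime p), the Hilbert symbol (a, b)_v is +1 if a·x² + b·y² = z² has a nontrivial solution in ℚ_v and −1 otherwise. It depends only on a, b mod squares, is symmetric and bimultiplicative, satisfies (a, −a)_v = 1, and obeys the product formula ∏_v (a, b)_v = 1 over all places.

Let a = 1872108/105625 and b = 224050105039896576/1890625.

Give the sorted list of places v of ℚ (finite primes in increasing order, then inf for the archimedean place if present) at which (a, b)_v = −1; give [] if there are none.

[2, 19]

Mod squares: a ≡ 52003, b ≡ 3059. Check v ∈ {∞, 2, 3, 5, 7, 11, 13, 17, 19, 23}.
v=23: a=23^1·(≡5), b=23^3·(≡13) mod 23; (5|23)=-1, (13|23)=+1; (−1)^{1·3·11}·(-1)^3·(+1)^1 = +1.
v=17: a=17^1·(≡8), b=17^2·(≡2) mod 17; (8|17)=+1, (2|17)=+1; (−1)^{1·2·8}·(+1)^2·(+1)^1 = +1.
v=13: a=13^-2·(≡4), b=13^0·(≡10) mod 13; (4|13)=+1, (10|13)=+1; (−1)^{-2·0·6}·(+1)^0·(+1)^-2 = +1.
v=7: a=7^1·(≡1), b=7^1·(≡5) mod 7; (1|7)=+1, (5|7)=-1; (−1)^{1·1·3}·(+1)^1·(-1)^1 = +1.
v=2: v_2(a)=2, v_2(b)=14; units ≡ 3, 3 (mod 8); ε·ε+αω+βω = 1·1+2·1+14·1 ≡ 1  ⇒  (a,b)_2 = -1.
v=11: a=11^0·(≡6), b=11^-2·(≡9) mod 11; (6|11)=-1, (9|11)=+1; (−1)^{0·-2·5}·(-1)^-2·(+1)^0 = +1.
v=5: a=5^-4·(≡2), b=5^-6·(≡1) mod 5; (2|5)=-1, (1|5)=+1; (−1)^{-4·-6·2}·(-1)^-6·(+1)^-4 = +1.
v=3: a=3^2·(≡1), b=3^4·(≡2) mod 3; (1|3)=+1, (2|3)=-1; (−1)^{2·4·1}·(+1)^4·(-1)^2 = +1.
v=19: a=19^1·(≡9), b=19^3·(≡6) mod 19; (9|19)=+1, (6|19)=+1; (−1)^{1·3·9}·(+1)^3·(+1)^1 = -1.
v=∞: 52003 > 0 and 3059 > 0  ⇒  (a,b)_∞ = +1.
Ram(52003, 3059) = {2, 19}; no ℚ_2-point on the conic.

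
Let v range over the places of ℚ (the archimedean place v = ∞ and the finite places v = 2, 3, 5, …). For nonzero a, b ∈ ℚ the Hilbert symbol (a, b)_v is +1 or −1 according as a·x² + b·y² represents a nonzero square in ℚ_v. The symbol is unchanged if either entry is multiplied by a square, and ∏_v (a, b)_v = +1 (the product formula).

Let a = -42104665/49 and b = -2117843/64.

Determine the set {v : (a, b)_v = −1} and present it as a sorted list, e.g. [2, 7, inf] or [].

[5, 7, 13, 17, 31, inf]

Mod squares: a ≡ -50065, b ≡ -1547. Check v ∈ {∞, 2, 5, 7, 13, 17, 19, 29, 31, 37}.
v=37: a=37^0·(≡28), b=37^2·(≡3) mod 37; (28|37)=+1, (3|37)=+1; (−1)^{0·2·18}·(+1)^2·(+1)^0 = +1.
v=5: a=5^1·(≡3), b=5^0·(≡3) mod 5; (3|5)=-1, (3|5)=-1; (−1)^{1·0·2}·(-1)^0·(-1)^1 = -1.
v=2: v_2(a)=0, v_2(b)=-6; units ≡ 7, 5 (mod 8); ε·ε+αω+βω = 1·0+0·1+-6·0 ≡ 0  ⇒  (a,b)_2 = +1.
v=17: a=17^1·(≡16), b=17^1·(≡5) mod 17; (16|17)=+1, (5|17)=-1; (−1)^{1·1·8}·(+1)^1·(-1)^1 = -1.
v=7: a=7^-2·(≡6), b=7^1·(≡5) mod 7; (6|7)=-1, (5|7)=-1; (−1)^{-2·1·3}·(-1)^1·(-1)^-2 = -1.
v=29: a=29^2·(≡27), b=29^0·(≡19) mod 29; (27|29)=-1, (19|29)=-1; (−1)^{2·0·14}·(-1)^0·(-1)^2 = +1.
v=∞: -50065 < 0 and -1547 < 0  ⇒  (a,b)_∞ = -1.
v=19: a=19^1·(≡1), b=19^0·(≡7) mod 19; (1|19)=+1, (7|19)=+1; (−1)^{1·0·9}·(+1)^0·(+1)^1 = +1.
v=13: a=13^0·(≡6), b=13^1·(≡8) mod 13; (6|13)=-1, (8|13)=-1; (−1)^{0·1·6}·(-1)^1·(-1)^0 = -1.
v=31: a=31^1·(≡20), b=31^0·(≡23) mod 31; (20|31)=+1, (23|31)=-1; (−1)^{1·0·15}·(+1)^0·(-1)^1 = -1.
Ram(-50065, -1547) = {5, 7, 13, 17, 31, ∞}; no ℚ_5-point on the conic.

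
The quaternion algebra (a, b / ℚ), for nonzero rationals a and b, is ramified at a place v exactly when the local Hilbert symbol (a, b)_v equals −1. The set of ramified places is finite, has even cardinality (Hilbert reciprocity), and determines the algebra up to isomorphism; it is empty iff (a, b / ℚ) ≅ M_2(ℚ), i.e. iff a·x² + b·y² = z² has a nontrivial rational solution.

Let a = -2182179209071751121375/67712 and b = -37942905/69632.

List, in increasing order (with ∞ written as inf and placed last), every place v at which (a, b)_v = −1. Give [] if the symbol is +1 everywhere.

Mod squares: a ≡ -510, b ≡ -36465. Check v ∈ {∞, 2, 3, 5, 7, 11, 13, 17, 19, 23}.
v=11: a=11^6·(≡6), b=11^1·(≡7) mod 11; (6|11)=-1, (7|11)=-1; (−1)^{6·1·5}·(-1)^1·(-1)^6 = -1.
v=2: v_2(a)=-7, v_2(b)=-12; units ≡ 1, 7 (mod 8); ε·ε+αω+βω = 0·1+-7·0+-12·0 ≡ 0  ⇒  (a,b)_2 = +1.
v=17: a=17^5·(≡15), b=17^-1·(≡10) mod 17; (15|17)=+1, (10|17)=-1; (−1)^{5·-1·8}·(+1)^-1·(-1)^5 = -1.
v=13: a=13^4·(≡12), b=13^1·(≡9) mod 13; (12|13)=+1, (9|13)=+1; (−1)^{4·1·6}·(+1)^1·(+1)^4 = +1.
v=7: a=7^0·(≡4), b=7^2·(≡3) mod 7; (4|7)=+1, (3|7)=-1; (−1)^{0·2·3}·(+1)^2·(-1)^0 = +1.
v=19: a=19^0·(≡2), b=19^2·(≡18) mod 19; (2|19)=-1, (18|19)=-1; (−1)^{0·2·9}·(-1)^2·(-1)^0 = +1.
v=23: a=23^-2·(≡20), b=23^0·(≡1) mod 23; (20|23)=-1, (1|23)=+1; (−1)^{-2·0·11}·(-1)^0·(+1)^-2 = +1.
v=∞: -510 < 0 and -36465 < 0  ⇒  (a,b)_∞ = -1.
v=3: a=3^5·(≡1), b=3^1·(≡1) mod 3; (1|3)=+1, (1|3)=+1; (−1)^{5·1·1}·(+1)^1·(+1)^5 = -1.
v=5: a=5^3·(≡2), b=5^1·(≡2) mod 5; (2|5)=-1, (2|5)=-1; (−1)^{3·1·2}·(-1)^1·(-1)^3 = +1.
|Ram(-510, -36465)| = 4, even; anisotropic at {3, 11, 17, ∞}.

[3, 11, 17, inf]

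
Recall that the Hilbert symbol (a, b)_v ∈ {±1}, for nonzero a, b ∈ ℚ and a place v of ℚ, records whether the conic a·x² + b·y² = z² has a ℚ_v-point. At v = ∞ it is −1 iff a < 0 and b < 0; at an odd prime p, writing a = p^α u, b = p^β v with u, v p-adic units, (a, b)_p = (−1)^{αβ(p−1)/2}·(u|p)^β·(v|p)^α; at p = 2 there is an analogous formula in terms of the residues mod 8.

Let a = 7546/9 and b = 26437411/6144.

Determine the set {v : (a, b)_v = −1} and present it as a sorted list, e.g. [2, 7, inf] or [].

[2, 7, 11, 13]

(a, b) ≡ (154, 546) mod (ℚ^×)²; places V = {2, 3, 7, 11, 13, ∞}.
(a,b)_13: α=0, u≡5; β=1, v≡12 (mod 13); (5|13)=-1, (12|13)=+1; sign (−1)^0·-1^1·+1^0 = -1.
(a,b)_3: α=-2, u≡1; β=-1, v≡2 (mod 3); (1|3)=+1, (2|3)=-1; sign (−1)^0·+1^-1·-1^-2 = +1.
(a,b)_11: α=1, u≡9; β=2, v≡7 (mod 11); (9|11)=+1, (7|11)=-1; sign (−1)^0·+1^2·-1^1 = -1.
(a,b)_2: α=1, β=-11; u≡5, v≡1 (mod 8); ε(u)ε(v)=0·0, αω(v)=1·0, βω(u)=-11·1; sum ≡ 1  ⇒  -1.
(a,b)_7: α=3, u≡4; β=5, v≡1 (mod 7); (4|7)=+1, (1|7)=+1; sign (−1)^1·+1^5·+1^3 = -1.
(a,b)_∞: sgn(154)=+, sgn(546)=+, so +1.
(154, 546 / ℚ) ramifies at {2, 7, 11, 13}: a division algebra.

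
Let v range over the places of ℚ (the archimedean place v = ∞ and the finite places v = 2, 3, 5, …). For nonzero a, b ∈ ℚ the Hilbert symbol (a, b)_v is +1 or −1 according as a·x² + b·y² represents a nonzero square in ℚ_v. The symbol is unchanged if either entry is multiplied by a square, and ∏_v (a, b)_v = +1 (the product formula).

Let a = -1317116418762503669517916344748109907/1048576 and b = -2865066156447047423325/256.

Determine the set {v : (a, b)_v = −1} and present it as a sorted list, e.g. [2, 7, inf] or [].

Mod squares: a ≡ -2660203, b ≡ -244237. Check v ∈ {∞, 2, 3, 5, 7, 13, 19, 23, 31, 37, 41}.
v=∞: -2660203 < 0 and -244237 < 0  ⇒  (a,b)_∞ = -1.
v=2: v_2(a)=-20, v_2(b)=-8; units ≡ 5, 3 (mod 8); ε·ε+αω+βω = 0·1+-20·1+-8·1 ≡ 0  ⇒  (a,b)_2 = +1.
v=5: a=5^0·(≡3), b=5^2·(≡2) mod 5; (3|5)=-1, (2|5)=-1; (−1)^{0·2·2}·(-1)^2·(-1)^0 = +1.
v=37: a=37^2·(≡6), b=37^1·(≡15) mod 37; (6|37)=-1, (15|37)=-1; (−1)^{2·1·18}·(-1)^1·(-1)^2 = -1.
v=7: a=7^5·(≡2), b=7^1·(≡4) mod 7; (2|7)=+1, (4|7)=+1; (−1)^{5·1·3}·(+1)^1·(+1)^5 = -1.
v=23: a=23^5·(≡18), b=23^3·(≡14) mod 23; (18|23)=+1, (14|23)=-1; (−1)^{5·3·11}·(+1)^3·(-1)^5 = +1.
v=13: a=13^3·(≡5), b=13^2·(≡11) mod 13; (5|13)=-1, (11|13)=-1; (−1)^{3·2·6}·(-1)^2·(-1)^3 = -1.
v=41: a=41^5·(≡5), b=41^3·(≡6) mod 41; (5|41)=+1, (6|41)=-1; (−1)^{5·3·20}·(+1)^3·(-1)^5 = -1.
v=3: a=3^2·(≡2), b=3^2·(≡2) mod 3; (2|3)=-1, (2|3)=-1; (−1)^{2·2·1}·(-1)^2·(-1)^2 = +1.
v=19: a=19^4·(≡1), b=19^2·(≡12) mod 19; (1|19)=+1, (12|19)=-1; (−1)^{4·2·9}·(+1)^2·(-1)^4 = +1.
v=31: a=31^3·(≡13), b=31^2·(≡13) mod 31; (13|31)=-1, (13|31)=-1; (−1)^{3·2·15}·(-1)^2·(-1)^3 = -1.
(-2660203, -244237 / ℚ) ramifies at {7, 13, 31, 37, 41, ∞}: a division algebra.

[7, 13, 31, 37, 41, inf]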